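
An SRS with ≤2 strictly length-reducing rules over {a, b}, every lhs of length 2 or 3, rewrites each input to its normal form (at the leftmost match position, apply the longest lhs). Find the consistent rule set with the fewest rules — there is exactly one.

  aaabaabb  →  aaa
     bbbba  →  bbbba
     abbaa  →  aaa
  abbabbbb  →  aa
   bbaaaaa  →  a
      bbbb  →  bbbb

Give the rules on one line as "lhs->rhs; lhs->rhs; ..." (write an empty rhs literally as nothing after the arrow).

  | aaabaabb => aaabb => aaa
  | bbbba
  | abbaa => aaa
  | abbabbbb => aabbbb => aabb => aa

abb->a; baa->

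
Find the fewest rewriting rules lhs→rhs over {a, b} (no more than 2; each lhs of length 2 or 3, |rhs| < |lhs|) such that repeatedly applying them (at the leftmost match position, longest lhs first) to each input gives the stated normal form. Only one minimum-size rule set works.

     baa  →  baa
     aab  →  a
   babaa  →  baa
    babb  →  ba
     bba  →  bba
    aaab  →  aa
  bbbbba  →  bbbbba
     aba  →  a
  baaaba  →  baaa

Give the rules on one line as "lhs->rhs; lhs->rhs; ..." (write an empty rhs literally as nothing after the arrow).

ab->; abb->a

  | baa
  | aab => a
  | babaa => baa
  | babb => ba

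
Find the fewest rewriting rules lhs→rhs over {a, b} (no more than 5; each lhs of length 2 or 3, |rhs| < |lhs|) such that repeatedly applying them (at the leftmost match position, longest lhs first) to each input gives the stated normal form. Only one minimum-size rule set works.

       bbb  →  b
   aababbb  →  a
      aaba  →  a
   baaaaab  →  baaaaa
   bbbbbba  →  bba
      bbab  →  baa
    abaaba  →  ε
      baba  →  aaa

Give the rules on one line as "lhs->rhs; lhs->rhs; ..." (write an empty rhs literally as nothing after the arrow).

  | bbb => b
  | aababbb => abbb => abb => ab => a
  | aaba => a
  | baaaaab => baaaaa

ab->a; aba->; bab->aa; bbb->b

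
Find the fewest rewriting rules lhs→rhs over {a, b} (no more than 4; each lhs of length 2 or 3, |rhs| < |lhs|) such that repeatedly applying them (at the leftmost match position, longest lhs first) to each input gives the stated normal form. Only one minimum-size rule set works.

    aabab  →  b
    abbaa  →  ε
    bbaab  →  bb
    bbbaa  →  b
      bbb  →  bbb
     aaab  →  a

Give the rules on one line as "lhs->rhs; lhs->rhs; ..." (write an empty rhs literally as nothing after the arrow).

  | aabab => ab => b
  | abbaa => bbaa => ba => ε
  | bbaab => bab => bb
  | bbbaa => bba => b

aab->; ab->b; ba->; bab->bb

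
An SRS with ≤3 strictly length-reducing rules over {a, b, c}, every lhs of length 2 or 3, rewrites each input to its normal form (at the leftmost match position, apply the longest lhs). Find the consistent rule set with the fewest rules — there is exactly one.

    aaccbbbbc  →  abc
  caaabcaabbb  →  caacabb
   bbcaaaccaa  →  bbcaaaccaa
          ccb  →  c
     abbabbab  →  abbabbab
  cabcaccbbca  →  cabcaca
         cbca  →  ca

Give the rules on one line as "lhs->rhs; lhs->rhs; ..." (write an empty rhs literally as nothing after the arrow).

aab->a; cb->

  | aaccbbbbc => aacbbbc => aabbc => abc
  | caaabcaabbb => caacaabbb => caacabb
  | bbcaaaccaa
  | ccb => c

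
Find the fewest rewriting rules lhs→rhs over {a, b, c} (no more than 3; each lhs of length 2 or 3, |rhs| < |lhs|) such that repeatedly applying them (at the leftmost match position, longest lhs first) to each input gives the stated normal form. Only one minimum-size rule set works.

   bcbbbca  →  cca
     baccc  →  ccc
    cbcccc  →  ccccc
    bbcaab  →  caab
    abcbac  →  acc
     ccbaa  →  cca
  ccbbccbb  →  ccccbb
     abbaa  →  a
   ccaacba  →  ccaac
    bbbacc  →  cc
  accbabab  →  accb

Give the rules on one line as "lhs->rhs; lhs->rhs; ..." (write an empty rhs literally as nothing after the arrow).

  | bcbbbca => cbbbca => cbbca => cbca => cca
  | baccc => ccc
  | cbcccc => ccccc
  | bbcaab => bcaab => caab

ba->; bc->c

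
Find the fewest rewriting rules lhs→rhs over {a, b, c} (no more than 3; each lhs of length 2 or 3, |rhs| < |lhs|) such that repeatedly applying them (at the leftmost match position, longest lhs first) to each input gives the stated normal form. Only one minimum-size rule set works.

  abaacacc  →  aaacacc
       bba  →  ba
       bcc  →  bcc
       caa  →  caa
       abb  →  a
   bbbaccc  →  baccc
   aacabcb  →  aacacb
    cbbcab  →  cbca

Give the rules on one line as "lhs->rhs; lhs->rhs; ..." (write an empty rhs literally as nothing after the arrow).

  | abaacacc => aaacacc
  | bba => ba
  | bcc
  | caa

ab->a; bb->b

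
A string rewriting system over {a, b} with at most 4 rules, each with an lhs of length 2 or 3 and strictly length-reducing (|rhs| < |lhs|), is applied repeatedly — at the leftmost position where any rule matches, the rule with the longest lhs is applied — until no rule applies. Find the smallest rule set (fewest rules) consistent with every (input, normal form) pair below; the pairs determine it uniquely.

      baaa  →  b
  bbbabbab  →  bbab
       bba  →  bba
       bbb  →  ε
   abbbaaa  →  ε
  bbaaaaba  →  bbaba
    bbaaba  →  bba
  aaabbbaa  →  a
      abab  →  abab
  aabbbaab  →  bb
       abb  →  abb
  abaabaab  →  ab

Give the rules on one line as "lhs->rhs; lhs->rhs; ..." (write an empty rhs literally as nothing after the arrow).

  | baaa => b
  | bbbabbab => aaabbab => bbab
  | bba
  | bbb => aa => ε

aa->; aaa->; aab->; bbb->aa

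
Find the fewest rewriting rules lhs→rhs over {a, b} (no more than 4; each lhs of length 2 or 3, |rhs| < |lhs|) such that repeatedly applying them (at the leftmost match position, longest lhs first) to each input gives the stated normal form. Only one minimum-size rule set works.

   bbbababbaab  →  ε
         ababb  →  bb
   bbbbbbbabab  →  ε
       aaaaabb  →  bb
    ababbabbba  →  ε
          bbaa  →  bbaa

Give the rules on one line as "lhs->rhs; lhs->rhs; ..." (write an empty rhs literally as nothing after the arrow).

  | bbbababbaab => abababbaab => babbaab => baab => bab => ε
  | ababb => bb
  | bbbbbbbabab => abbbbbabab => bbbbbabab => abbbabab => bbbabab => ababab => bab => ε
  | aaaaabb => aaaabb => aaabb => aabb => abb => bb

ab->b; aba->; bab->; bbb->ab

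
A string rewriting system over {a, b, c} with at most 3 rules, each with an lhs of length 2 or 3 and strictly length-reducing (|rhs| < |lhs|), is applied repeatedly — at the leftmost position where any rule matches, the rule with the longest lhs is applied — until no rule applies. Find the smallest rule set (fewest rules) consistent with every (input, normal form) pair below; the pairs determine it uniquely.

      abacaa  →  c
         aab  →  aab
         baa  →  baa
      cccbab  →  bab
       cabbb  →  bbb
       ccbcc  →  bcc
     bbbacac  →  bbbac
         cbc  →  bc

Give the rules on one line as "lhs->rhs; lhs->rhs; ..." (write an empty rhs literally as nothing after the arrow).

aba->cc; ca->; cb->b

  | abacaa => cccaa => cca => c
  | aab
  | baa
  | cccbab => ccbab => cbab => bab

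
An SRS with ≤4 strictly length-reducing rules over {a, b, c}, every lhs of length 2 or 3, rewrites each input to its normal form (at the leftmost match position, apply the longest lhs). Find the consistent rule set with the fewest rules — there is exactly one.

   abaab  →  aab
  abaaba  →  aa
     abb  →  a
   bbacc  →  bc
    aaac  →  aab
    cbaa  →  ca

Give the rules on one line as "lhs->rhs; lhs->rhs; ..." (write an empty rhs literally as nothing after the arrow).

ac->b; ba->; bb->

  | abaab => aab
  | abaaba => aaba => aa
  | abb => a
  | bbacc => acc => bc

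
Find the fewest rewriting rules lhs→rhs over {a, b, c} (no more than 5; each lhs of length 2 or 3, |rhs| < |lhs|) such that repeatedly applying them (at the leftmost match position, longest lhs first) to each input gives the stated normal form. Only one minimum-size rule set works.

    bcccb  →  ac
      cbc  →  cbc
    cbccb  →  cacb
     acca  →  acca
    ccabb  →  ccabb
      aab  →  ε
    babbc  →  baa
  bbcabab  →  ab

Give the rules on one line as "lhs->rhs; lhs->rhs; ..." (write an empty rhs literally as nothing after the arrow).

  | bcccb => accb => ac
  | cbc
  | cbccb => cacb
  | acca

aab->; bbc->a; bcc->ac; ccb->c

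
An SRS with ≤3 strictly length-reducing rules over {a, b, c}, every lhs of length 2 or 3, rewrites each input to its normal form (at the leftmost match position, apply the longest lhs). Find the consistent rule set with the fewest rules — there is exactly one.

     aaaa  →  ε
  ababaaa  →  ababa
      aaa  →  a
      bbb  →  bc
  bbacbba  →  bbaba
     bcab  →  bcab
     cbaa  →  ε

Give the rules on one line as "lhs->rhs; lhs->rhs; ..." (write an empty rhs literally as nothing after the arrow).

aa->; bbb->bc; cb->

  | aaaa => aa => ε
  | ababaaa => ababa
  | aaa => a
  | bbb => bc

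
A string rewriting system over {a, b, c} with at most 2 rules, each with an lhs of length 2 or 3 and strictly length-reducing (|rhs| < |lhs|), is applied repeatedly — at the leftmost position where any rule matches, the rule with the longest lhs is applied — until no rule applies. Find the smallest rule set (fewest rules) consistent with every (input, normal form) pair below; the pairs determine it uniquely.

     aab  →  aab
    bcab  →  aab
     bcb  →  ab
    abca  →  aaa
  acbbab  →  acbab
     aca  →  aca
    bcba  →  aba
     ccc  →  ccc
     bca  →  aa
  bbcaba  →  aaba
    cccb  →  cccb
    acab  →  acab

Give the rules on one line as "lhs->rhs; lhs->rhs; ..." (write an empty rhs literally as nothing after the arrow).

bb->b; bc->a

  | aab
  | bcab => aab
  | bcb => ab
  | abca => aaa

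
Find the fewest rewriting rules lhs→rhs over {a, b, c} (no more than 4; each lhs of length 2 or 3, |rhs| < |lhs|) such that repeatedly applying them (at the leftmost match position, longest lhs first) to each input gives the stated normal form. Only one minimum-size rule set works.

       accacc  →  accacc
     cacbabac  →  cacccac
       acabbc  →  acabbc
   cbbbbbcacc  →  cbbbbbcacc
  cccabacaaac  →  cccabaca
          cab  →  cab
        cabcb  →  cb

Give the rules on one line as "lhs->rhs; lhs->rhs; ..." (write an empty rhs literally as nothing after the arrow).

aac->; abc->; bab->cc

  | accacc
  | cacbabac => cacccac
  | acabbc
  | cbbbbbcacc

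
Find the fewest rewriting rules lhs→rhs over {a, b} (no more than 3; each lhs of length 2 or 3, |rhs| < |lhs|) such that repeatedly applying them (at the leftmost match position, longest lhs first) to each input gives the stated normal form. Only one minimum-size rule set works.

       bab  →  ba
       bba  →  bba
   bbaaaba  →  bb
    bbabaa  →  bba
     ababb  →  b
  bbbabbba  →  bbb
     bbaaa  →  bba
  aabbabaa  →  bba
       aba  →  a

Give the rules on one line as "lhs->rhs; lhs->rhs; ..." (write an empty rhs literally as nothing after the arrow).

  | bab => ba
  | bba
  | bbaaaba => bbaba => bbaa => bb
  | bbabaa => bbaaa => bba

aa->; ab->; bab->ba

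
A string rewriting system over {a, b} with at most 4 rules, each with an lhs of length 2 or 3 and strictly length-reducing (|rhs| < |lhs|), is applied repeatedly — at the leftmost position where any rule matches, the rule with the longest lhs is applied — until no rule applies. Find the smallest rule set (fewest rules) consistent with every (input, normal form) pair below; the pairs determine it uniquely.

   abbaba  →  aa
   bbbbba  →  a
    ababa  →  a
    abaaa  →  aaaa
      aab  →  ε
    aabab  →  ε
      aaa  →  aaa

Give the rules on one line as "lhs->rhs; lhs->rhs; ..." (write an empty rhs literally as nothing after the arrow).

  | abbaba => baba => aba => aa
  | bbbbba => bbbba => bbba => bba => ba => a
  | ababa => aaba => a
  | abaaa => aaaa

aab->; ab->; aba->aa; ba->a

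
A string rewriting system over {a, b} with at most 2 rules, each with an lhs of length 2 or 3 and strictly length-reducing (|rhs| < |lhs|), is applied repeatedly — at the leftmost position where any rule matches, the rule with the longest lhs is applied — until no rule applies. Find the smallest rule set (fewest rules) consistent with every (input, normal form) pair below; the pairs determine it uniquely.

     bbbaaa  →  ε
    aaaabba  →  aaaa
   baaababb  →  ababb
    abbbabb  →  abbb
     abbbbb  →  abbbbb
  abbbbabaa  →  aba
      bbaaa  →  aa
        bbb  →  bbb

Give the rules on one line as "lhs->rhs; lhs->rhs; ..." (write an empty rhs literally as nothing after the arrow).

baa->; bba->

  | bbbaaa => baa => ε
  | aaaabba => aaaa
  | baaababb => ababb
  | abbbabb => abbb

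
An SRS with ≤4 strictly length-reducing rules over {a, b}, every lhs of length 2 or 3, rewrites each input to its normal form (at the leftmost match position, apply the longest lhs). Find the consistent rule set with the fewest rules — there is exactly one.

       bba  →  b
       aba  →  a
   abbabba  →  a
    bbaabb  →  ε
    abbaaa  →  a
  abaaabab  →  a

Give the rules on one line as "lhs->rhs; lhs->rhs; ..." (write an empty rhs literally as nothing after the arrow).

aa->a; ba->; bab->ba

  | bba => b
  | aba => a
  | abbabba => abbaba => abbaa => aba => a
  | bbaabb => babb => bab => ba => ε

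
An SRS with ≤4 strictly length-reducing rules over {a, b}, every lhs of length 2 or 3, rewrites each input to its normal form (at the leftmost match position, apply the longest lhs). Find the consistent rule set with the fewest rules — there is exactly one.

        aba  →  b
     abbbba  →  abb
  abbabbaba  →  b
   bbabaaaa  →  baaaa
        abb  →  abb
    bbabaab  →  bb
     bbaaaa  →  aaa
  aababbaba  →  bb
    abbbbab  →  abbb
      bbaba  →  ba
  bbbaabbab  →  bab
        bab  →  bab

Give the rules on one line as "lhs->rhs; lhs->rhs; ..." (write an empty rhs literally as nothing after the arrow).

aab->b; aba->b; bba->

  | aba => b
  | abbbba => abb
  | abbabbaba => abbaba => aba => b
  | bbabaaaa => baaaa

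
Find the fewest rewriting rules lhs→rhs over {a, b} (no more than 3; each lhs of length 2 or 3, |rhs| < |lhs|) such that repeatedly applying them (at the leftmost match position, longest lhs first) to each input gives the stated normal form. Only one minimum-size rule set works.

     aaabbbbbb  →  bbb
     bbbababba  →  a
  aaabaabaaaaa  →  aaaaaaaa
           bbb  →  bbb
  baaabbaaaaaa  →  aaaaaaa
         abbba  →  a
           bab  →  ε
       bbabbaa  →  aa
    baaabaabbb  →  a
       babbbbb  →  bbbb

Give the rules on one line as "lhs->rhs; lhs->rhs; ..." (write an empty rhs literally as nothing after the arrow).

ab->; ba->a

  | aaabbbbbb => aabbbbb => abbbb => bbb
  | bbbababba => bbababba => bababba => ababba => abba => ba => a
  | aaabaabaaaaa => aaaabaaaaa => aaaaaaaa
  | bbb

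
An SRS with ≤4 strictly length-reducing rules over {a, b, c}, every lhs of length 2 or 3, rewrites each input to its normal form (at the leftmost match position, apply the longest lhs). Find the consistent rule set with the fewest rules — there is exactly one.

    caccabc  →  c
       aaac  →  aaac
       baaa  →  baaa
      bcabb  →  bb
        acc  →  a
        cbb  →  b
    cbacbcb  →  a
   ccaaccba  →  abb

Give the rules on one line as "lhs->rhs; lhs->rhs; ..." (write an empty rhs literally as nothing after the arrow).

aba->bb; ca->c; cb->; cc->

  | caccabc => cccabc => cabc => cbc => c
  | aaac
  | baaa
  | bcabb => bcbb => bb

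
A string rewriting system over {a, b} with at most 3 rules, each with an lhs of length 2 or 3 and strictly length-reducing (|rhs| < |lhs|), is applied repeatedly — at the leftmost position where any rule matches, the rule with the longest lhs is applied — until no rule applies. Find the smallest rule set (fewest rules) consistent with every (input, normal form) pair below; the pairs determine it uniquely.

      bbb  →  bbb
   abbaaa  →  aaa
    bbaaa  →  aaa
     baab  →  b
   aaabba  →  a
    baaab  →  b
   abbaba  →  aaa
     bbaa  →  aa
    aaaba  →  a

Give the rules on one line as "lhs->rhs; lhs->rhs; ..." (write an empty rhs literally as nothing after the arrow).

ab->b; ba->a; bab->aa

  | bbb
  | abbaaa => bbaaa => baaa => aaa
  | bbaaa => baaa => aaa
  | baab => aab => ab => b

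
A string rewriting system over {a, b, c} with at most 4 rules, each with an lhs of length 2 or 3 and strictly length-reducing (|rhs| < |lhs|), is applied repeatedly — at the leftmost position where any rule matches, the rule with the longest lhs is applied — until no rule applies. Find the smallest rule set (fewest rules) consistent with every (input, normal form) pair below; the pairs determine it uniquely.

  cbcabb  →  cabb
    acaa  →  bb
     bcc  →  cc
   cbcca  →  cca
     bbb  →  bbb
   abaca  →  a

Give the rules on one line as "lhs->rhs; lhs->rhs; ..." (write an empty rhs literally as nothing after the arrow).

aca->cb; bc->c; cb->; cba->bb

  | cbcabb => cabb
  | acaa => cba => bb
  | bcc => cc
  | cbcca => cca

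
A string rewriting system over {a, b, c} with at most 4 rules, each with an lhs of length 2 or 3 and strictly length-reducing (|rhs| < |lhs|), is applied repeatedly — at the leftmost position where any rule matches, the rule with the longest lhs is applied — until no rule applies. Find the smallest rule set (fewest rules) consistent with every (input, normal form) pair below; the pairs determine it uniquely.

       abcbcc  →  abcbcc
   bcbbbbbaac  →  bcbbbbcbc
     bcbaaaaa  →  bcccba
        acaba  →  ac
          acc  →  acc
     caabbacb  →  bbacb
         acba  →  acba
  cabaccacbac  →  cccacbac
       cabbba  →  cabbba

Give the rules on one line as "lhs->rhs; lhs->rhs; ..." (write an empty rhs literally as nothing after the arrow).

aba->; baa->cb; caa->

  | abcbcc
  | bcbbbbbaac => bcbbbbcbc
  | bcbaaaaa => bccbaaa => bcccba
  | acaba => ac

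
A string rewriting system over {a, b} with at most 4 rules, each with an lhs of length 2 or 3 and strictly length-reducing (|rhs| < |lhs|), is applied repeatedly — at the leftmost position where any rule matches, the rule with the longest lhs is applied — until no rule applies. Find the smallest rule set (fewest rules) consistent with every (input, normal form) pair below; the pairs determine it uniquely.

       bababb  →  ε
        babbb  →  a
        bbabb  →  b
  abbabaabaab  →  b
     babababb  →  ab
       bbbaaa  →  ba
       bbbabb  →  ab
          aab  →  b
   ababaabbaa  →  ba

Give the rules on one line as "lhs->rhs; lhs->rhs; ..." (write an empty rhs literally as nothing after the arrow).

  | bababb => aabb => bb => ε
  | babbb => abb => a
  | bbabb => bbb => b
  | abbabaabaab => abbaabaab => ababaab => aaaab => aab => b

aa->; bab->a; bb->; bba->b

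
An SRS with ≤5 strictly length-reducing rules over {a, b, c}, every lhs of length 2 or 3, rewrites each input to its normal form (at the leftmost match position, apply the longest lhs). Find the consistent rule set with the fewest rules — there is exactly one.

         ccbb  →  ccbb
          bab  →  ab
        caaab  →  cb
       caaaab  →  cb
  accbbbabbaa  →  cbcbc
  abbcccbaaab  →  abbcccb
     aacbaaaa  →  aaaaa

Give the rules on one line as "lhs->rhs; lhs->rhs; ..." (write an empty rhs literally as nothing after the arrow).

  | ccbb
  | bab => ab
  | caaab => caab => cab => cb
  | caaaab => caaab => caab => cab => cb

ac->; ba->a; bba->cb; ca->c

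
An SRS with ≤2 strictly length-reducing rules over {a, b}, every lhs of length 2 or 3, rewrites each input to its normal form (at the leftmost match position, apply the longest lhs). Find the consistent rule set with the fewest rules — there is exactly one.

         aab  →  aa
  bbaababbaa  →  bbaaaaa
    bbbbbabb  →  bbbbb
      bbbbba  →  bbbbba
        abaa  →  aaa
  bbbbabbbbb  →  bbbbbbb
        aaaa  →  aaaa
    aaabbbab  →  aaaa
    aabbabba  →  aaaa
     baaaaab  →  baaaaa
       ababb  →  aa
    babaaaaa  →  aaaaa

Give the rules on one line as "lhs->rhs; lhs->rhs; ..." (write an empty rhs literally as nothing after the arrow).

ab->a; bab->

  | aab => aa
  | bbaababbaa => bbaaabbaa => bbaaabaa => bbaaaaa
  | bbbbbabb => bbbbb
  | bbbbba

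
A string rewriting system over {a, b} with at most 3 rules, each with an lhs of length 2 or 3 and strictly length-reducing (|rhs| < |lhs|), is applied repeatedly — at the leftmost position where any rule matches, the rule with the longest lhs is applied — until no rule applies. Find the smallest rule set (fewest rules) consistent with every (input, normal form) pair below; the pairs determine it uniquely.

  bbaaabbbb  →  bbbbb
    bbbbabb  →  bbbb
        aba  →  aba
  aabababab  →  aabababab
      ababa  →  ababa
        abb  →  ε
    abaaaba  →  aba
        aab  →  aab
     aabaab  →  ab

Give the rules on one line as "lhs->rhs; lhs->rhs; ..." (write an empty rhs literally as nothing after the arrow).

abb->; baa->bb

  | bbaaabbbb => bbbabbbb => bbbbb
  | bbbbabb => bbbb
  | aba
  | aabababab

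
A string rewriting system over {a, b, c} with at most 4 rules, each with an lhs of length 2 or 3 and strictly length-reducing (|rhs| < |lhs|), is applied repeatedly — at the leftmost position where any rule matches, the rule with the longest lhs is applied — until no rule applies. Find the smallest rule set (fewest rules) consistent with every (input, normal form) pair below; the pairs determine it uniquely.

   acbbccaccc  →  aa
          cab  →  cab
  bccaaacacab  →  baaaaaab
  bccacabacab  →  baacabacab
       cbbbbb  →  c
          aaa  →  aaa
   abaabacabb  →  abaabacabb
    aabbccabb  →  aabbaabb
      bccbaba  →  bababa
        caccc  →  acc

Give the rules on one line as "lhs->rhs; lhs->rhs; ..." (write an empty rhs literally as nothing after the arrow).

  | acbbccaccc => acbccaccc => acccaccc => accacc => acac => aa
  | cab
  | bccaaacacab => baaaacacab => baaaaaab
  | bccacabacab => baacabacab

bcc->ba; cac->a; cb->c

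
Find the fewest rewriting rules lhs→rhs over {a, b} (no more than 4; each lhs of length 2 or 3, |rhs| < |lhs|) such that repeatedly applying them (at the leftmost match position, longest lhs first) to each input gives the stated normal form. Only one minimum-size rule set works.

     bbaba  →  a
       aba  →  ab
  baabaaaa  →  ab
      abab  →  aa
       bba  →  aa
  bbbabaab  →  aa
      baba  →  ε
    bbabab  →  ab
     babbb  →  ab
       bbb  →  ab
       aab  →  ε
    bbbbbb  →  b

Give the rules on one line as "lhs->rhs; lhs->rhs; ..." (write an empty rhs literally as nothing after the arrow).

  | bbaba => aaba => a
  | aba => ab
  | baabaaaa => abaaaa => abaaa => abaa => aba => ab
  | abab => abb => aa

aab->; aba->ab; ba->; bb->a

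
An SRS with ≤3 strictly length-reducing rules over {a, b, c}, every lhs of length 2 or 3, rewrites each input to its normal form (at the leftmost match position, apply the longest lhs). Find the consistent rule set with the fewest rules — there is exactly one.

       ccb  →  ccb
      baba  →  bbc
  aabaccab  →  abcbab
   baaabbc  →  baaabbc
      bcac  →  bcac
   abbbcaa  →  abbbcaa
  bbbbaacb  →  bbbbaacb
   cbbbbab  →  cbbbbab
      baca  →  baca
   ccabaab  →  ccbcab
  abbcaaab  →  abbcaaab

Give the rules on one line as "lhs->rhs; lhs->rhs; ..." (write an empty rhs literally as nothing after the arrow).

aba->bc; ccc->cb

  | ccb
  | baba => bbc
  | aabaccab => abcccab => abcbab
  | baaabbc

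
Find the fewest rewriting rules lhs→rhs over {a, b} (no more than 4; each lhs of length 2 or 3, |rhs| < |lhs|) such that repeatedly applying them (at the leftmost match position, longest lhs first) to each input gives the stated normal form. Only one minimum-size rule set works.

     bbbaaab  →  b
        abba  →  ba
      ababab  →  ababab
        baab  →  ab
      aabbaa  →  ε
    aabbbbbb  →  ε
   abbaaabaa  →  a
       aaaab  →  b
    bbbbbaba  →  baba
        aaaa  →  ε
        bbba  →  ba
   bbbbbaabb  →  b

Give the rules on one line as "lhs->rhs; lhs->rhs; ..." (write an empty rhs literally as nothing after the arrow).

  | bbbaaab => baaab => aab => b
  | abba => ba
  | ababab
  | baab => ab

aa->; abb->b; baa->a; bb->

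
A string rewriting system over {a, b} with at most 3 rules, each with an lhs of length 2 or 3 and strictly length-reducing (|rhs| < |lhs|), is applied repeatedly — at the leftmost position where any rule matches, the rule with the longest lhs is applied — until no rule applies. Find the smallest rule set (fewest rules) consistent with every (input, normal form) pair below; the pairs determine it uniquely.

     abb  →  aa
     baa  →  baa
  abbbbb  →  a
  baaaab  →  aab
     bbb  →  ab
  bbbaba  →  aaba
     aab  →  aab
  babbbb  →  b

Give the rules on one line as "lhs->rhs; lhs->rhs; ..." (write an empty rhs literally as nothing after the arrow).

aaa->b; bab->ab; bb->a

  | abb => aa
  | baa
  | abbbbb => aabbb => aaab => bb => a
  | baaaab => bbab => aab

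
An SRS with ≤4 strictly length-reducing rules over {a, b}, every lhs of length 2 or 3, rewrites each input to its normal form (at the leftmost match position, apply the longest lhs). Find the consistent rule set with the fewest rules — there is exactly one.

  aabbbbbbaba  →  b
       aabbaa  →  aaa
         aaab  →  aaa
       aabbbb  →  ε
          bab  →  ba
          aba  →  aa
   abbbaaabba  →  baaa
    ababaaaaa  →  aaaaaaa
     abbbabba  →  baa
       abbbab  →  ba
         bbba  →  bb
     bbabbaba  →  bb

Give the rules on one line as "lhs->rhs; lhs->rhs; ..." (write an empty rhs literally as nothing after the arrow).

  | aabbbbbbaba => abbbbaba => bbaba => bba => b
  | aabbaa => aaa
  | aaab => aaa
  | aabbbb => abb => ε

ab->a; abb->; bab->ba; bba->b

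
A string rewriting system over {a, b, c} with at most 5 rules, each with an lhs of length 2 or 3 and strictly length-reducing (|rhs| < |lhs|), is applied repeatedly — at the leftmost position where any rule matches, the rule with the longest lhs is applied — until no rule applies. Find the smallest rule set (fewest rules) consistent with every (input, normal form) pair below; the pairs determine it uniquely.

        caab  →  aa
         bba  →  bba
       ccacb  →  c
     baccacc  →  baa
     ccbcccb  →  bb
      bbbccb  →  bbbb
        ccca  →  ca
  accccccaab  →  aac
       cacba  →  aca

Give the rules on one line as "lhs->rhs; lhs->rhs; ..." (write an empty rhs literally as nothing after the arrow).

  | caab => cac => aa
  | bba
  | ccacb => acb => ab => c
  | baccacc => baacc => baa

ab->c; cac->aa; cb->b; cc->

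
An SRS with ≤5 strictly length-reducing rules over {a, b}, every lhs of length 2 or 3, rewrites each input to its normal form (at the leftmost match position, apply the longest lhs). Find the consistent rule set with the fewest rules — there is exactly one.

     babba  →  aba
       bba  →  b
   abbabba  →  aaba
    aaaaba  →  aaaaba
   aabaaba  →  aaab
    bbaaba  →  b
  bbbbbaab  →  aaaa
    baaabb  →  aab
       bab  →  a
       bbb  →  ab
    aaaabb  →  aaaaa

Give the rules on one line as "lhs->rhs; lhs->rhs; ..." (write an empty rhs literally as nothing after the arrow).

baa->ab; bab->bb; bb->a; bba->b

  | babba => bbba => aba
  | bba => b
  | abbabba => abbba => aaba
  | aaaaba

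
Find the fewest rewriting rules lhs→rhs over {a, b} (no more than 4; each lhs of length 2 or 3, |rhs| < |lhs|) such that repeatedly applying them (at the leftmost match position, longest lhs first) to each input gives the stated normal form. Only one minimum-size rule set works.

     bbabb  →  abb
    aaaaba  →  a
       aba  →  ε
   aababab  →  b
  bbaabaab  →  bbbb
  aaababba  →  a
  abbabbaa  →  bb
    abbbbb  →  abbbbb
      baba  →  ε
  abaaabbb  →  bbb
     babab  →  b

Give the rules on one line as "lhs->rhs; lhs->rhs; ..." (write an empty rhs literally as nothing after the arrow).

  | bbabb => babb => abb
  | aaaaba => aaba => ba => a
  | aba => aa => ε
  | aababab => babab => abab => aab => b

aa->; ba->a; baa->b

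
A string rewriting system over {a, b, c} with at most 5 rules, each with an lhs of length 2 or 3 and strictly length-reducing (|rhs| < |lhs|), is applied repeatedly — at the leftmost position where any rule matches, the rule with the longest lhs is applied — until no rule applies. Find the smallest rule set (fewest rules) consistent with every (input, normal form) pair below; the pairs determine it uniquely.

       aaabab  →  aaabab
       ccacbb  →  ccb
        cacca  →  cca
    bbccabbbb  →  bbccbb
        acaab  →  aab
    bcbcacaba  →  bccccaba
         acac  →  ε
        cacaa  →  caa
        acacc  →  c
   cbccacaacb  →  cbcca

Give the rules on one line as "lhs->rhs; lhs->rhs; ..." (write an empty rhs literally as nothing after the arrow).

abb->; ac->; acb->; bca->cc

  | aaabab
  | ccacbb => ccb
  | cacca => cca
  | bbccabbbb => bbccbb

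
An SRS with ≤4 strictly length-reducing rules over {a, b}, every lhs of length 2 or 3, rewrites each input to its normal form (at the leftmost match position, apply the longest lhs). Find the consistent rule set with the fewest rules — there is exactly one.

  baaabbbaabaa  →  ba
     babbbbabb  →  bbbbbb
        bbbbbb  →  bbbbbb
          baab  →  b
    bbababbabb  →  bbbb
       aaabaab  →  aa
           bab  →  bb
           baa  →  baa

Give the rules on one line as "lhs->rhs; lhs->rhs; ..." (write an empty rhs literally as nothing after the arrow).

  | baaabbbaabaa => bababbaabaa => bbabbaabaa => bbbaabaa => bbabaa => bbaa => ba
  | babbbbabb => bbbbbabb => bbbbbb
  | bbbbbb
  | baab => bba => b

aab->ba; abb->a; bab->bb; bba->b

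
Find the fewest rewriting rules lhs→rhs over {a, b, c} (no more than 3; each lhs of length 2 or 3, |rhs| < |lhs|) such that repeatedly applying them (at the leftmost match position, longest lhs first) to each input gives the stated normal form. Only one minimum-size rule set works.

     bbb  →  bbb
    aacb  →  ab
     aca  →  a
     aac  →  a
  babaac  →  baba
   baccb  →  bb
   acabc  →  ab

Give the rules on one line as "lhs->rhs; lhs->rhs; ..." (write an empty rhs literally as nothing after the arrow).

  | bbb
  | aacb => ab
  | aca => a
  | aac => a

ac->; bc->b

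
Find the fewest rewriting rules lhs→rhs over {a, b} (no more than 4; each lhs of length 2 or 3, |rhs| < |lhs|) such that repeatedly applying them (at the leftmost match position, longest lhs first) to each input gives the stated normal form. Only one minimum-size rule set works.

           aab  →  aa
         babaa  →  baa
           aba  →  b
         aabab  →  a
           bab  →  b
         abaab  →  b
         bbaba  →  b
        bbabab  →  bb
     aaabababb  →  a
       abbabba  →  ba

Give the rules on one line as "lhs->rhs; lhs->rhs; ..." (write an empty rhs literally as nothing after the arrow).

  | aab => aa
  | babaa => baa
  | aba => b
  | aabab => abb => ab => a

ab->a; aba->b; bab->b; bba->a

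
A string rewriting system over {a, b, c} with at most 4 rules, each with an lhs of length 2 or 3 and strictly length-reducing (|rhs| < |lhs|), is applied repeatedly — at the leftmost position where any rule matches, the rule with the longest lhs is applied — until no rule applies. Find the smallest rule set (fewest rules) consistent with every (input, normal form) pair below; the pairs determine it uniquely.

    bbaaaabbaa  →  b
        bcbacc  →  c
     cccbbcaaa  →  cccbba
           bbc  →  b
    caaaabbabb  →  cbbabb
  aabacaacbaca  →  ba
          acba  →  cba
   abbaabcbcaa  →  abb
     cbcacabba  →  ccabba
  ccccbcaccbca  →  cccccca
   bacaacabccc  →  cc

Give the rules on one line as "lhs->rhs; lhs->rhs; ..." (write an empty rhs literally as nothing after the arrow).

aa->b; ac->c; bbb->b; bc->

  | bbaaaabbaa => bbbaabbaa => baabbaa => bbbbaa => bbaa => bbb => b
  | bcbacc => bacc => bcc => c
  | cccbbcaaa => cccbaaa => cccbba
  | bbc => b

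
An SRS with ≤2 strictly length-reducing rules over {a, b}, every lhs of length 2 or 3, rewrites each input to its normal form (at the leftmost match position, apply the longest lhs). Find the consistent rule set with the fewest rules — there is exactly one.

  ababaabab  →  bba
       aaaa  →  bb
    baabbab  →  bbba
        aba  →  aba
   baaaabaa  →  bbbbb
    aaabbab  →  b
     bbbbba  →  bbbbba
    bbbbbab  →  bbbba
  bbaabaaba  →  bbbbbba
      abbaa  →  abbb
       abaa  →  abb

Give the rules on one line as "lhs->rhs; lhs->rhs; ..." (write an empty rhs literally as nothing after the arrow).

  | ababaabab => aaaabab => baabab => bbbab => bba
  | aaaa => baa => bb
  | baabbab => bbbbab => bbba
  | aba

aa->b; bab->a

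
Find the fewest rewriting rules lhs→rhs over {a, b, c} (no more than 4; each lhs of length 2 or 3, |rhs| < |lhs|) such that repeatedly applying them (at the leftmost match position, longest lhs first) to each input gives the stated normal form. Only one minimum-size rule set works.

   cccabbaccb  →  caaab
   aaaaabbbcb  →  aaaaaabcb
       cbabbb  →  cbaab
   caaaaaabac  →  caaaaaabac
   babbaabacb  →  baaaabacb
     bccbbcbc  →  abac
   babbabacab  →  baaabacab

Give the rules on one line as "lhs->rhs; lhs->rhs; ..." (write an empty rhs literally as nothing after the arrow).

  | cccabbaccb => cabbaccb => caaaccb => caaab
  | aaaaabbbcb => aaaaaabcb
  | cbabbb => cbaab
  | caaaaaabac

bb->a; cbc->ac; cc->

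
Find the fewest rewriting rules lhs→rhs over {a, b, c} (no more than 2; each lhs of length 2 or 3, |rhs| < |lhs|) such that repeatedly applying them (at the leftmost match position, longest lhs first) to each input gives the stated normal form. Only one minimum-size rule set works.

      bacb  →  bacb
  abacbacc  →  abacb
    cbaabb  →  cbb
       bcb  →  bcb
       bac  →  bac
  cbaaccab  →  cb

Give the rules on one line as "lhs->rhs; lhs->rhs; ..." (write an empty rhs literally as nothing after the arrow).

aab->; acc->

  | bacb
  | abacbacc => abacb
  | cbaabb => cbb
  | bcb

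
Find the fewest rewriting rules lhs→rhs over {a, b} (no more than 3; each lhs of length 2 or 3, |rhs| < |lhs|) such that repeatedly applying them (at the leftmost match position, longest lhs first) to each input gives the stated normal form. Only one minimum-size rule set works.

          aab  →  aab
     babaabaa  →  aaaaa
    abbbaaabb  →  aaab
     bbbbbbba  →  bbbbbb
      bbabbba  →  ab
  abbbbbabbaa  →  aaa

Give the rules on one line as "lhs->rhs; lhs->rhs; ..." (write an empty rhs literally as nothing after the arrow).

ba->; bab->aa

  | aab
  | babaabaa => aaaabaa => aaaaa
  | abbbaaabb => abbaabb => ababb => aaab
  | bbbbbbba => bbbbbb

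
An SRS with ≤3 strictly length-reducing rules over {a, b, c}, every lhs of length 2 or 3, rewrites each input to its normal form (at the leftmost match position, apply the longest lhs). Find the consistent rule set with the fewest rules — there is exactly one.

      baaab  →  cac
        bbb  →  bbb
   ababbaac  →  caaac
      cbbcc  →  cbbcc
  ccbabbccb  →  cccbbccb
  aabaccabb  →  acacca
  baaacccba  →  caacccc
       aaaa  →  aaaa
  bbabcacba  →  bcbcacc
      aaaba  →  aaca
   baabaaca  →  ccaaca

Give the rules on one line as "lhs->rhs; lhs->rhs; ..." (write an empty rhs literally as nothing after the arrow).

  | baaab => caab => cac
  | bbb
  | ababbaac => cabbaac => caaac
  | cbbcc

ab->c; abb->a; ba->c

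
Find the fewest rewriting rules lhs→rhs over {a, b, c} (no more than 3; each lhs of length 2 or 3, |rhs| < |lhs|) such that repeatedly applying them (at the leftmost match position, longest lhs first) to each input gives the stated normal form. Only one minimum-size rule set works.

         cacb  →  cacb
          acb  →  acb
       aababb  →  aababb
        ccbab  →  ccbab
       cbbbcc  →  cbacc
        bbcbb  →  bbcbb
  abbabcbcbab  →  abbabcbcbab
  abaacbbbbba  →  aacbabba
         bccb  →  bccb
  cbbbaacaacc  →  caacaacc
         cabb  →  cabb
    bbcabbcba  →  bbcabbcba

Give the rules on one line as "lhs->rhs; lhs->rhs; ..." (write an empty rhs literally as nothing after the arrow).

baa->a; bbb->ba

  | cacb
  | acb
  | aababb
  | ccbab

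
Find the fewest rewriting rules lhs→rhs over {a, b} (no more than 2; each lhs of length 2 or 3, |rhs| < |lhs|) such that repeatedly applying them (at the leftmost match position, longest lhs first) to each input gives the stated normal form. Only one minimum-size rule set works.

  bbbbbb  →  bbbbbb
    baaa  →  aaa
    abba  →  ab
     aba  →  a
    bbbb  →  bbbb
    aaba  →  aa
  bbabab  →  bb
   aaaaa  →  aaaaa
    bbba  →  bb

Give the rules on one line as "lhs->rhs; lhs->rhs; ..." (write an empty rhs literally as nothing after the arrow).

  | bbbbbb
  | baaa => aaa
  | abba => ab
  | aba => a

ba->; baa->aa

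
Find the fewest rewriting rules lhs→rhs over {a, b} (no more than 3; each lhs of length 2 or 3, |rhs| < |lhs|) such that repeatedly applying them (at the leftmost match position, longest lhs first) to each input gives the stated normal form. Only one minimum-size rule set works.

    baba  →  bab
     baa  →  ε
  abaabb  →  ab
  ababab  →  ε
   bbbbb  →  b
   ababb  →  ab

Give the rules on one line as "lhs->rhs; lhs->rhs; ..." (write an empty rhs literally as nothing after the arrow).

aa->b; aba->ab; bb->

  | baba => bab
  | baa => bb => ε
  | abaabb => ababb => abbb => ab
  | ababab => abbab => aab => bb => ε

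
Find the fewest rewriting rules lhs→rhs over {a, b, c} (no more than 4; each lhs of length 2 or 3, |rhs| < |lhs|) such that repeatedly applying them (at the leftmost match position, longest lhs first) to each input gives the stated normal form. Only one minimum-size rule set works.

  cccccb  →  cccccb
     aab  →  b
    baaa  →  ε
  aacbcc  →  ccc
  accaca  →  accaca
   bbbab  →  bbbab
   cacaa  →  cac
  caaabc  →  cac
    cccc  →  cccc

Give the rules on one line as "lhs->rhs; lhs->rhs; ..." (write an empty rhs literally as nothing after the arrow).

  | cccccb
  | aab => b
  | baaa => aa => ε
  | aacbcc => cbcc => ccc

aa->; baa->a; bc->c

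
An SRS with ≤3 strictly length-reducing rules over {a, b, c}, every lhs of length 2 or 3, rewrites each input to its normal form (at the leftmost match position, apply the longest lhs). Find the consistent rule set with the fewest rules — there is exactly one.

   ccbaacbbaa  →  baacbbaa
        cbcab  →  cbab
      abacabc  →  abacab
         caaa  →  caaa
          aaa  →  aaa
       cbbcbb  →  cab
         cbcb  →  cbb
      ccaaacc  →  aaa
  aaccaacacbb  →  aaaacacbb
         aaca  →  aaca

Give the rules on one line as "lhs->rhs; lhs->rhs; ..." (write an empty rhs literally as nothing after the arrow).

  | ccbaacbbaa => baacbbaa
  | cbcab => cbab
  | abacabc => abacab
  | caaa

bbb->a; bc->b; cc->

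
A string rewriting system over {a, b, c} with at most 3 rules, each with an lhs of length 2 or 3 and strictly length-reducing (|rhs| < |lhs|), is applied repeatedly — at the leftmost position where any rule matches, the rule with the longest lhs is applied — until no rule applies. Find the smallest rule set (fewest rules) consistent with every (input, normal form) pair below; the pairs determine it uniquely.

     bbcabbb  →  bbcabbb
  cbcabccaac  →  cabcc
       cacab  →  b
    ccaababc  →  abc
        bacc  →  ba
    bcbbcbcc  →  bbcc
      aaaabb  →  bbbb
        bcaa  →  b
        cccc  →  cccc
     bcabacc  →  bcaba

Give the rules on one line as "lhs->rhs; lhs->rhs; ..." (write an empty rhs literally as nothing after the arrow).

aa->b; ac->a; cb->

  | bbcabbb
  | cbcabccaac => cabccaac => cabccbc => cabcc
  | cacab => caab => cbb => b
  | ccaababc => ccbbabc => cbabc => abc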